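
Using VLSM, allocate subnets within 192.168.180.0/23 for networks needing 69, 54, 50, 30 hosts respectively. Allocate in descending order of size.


69 hosts -> /25 (126 usable): 192.168.180.0/25
54 hosts -> /26 (62 usable): 192.168.180.128/26
50 hosts -> /26 (62 usable): 192.168.180.192/26
30 hosts -> /27 (30 usable): 192.168.181.0/27
Allocation: 192.168.180.0/25 (69 hosts, 126 usable); 192.168.180.128/26 (54 hosts, 62 usable); 192.168.180.192/26 (50 hosts, 62 usable); 192.168.181.0/27 (30 hosts, 30 usable)


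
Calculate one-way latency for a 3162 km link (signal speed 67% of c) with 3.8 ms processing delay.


Speed = 0.67 * 3e5 km/s = 201000 km/s
Propagation delay = 3162 / 201000 = 0.0157 s = 15.7313 ms
Processing delay = 3.8 ms
Total one-way latency = 19.5313 ms


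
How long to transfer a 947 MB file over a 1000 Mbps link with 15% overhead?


Effective throughput = 1000 * (1 - 15/100) = 850 Mbps
File size in Mb = 947 * 8 = 7576 Mb
Time = 7576 / 850
Time = 8.9129 seconds


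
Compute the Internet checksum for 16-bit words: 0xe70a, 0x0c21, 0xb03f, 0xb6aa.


Sum all words (with carry folding):
+ 0xe70a = 0xe70a
+ 0x0c21 = 0xf32b
+ 0xb03f = 0xa36b
+ 0xb6aa = 0x5a16
One's complement: ~0x5a16
Checksum = 0xa5e9


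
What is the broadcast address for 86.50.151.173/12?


Network: 86.48.0.0/12
Host bits = 20
Set all host bits to 1:
Broadcast: 86.63.255.255


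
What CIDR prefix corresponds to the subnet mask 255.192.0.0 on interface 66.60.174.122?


Binary: 11111111.11000000.00000000.00000000
Count leading 1s
Prefix: /10


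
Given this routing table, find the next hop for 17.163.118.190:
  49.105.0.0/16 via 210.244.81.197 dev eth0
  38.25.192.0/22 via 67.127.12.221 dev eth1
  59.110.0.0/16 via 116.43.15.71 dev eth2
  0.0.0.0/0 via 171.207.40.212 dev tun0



Longest prefix match for 17.163.118.190:
  /16 49.105.0.0: no
  /22 38.25.192.0: no
  /16 59.110.0.0: no
  /0 0.0.0.0: MATCH
Selected: next-hop 171.207.40.212 via tun0 (matched /0)


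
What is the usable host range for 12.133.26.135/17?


Network: 12.133.0.0
Broadcast: 12.133.127.255
First usable = network + 1
Last usable = broadcast - 1
Range: 12.133.0.1 to 12.133.127.254


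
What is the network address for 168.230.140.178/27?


IP:   10101000.11100110.10001100.10110010
Mask: 11111111.11111111.11111111.11100000
AND operation:
Net:  10101000.11100110.10001100.10100000
Network: 168.230.140.160/27


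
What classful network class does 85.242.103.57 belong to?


First octet: 85
Binary: 01010101
0xxxxxxx -> Class A (1-126)
Class A, default mask 255.0.0.0 (/8)


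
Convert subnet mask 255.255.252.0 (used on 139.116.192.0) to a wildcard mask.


Subnet mask: 255.255.252.0
Wildcard = 255.255.255.255 - subnet mask
255 - 255 = 0
255 - 255 = 0
255 - 252 = 3
255 - 0 = 255
Wildcard: 0.0.3.255


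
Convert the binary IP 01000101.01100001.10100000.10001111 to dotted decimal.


01000101 = 69
01100001 = 97
10100000 = 160
10001111 = 143
IP: 69.97.160.143


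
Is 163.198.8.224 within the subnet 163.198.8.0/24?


Subnet network: 163.198.8.0
Test IP AND mask: 163.198.8.0
Yes, 163.198.8.224 is in 163.198.8.0/24


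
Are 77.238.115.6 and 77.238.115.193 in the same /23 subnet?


Mask: 255.255.254.0
77.238.115.6 AND mask = 77.238.114.0
77.238.115.193 AND mask = 77.238.114.0
Yes, same subnet (77.238.114.0)


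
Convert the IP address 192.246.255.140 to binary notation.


192 = 11000000
246 = 11110110
255 = 11111111
140 = 10001100
Binary: 11000000.11110110.11111111.10001100


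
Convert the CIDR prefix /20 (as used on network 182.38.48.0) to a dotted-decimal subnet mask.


/20 means 20 network bits, 12 host bits
Binary: 11111111111111111111000000000000
Mask: 255.255.240.0


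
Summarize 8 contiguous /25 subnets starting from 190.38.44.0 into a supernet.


Original prefix: /25
Number of subnets: 8 = 2^3
New prefix = 25 - 3 = 22
Supernet: 190.38.44.0/22


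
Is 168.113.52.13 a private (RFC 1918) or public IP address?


RFC 1918 private ranges:
  10.0.0.0/8 (10.0.0.0 - 10.255.255.255)
  172.16.0.0/12 (172.16.0.0 - 172.31.255.255)
  192.168.0.0/16 (192.168.0.0 - 192.168.255.255)
Public (not in any RFC 1918 range)


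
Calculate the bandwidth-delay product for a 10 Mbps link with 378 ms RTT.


BDP = bandwidth * RTT
= 10 Mbps * 378 ms
= 10 * 1e6 * 378 / 1000 bits
= 3780000 bits
= 472500 bytes
= 461.4258 KB
BDP = 3780000 bits (472500 bytes)


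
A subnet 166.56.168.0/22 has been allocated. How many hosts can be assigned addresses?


Host bits = 32 - 22 = 10
Total addresses = 2^10 = 1024
Usable = total - 2 (network and broadcast)
Usable hosts: 1022


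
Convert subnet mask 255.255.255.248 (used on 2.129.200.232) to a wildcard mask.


Subnet mask: 255.255.255.248
Wildcard = 255.255.255.255 - subnet mask
255 - 255 = 0
255 - 255 = 0
255 - 255 = 0
255 - 248 = 7
Wildcard: 0.0.0.7


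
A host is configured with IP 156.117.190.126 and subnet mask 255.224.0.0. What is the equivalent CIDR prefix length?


Binary: 11111111.11100000.00000000.00000000
Count leading 1s
Prefix: /11


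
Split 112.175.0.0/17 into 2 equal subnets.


New prefix = 17 + 1 = 18
Each subnet has 16384 addresses
  112.175.0.0/18
  112.175.64.0/18
Subnets: 112.175.0.0/18, 112.175.64.0/18


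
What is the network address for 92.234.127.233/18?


IP:   01011100.11101010.01111111.11101001
Mask: 11111111.11111111.11000000.00000000
AND operation:
Net:  01011100.11101010.01000000.00000000
Network: 92.234.64.0/18


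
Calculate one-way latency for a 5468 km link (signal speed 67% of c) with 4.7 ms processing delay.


Speed = 0.67 * 3e5 km/s = 201000 km/s
Propagation delay = 5468 / 201000 = 0.0272 s = 27.204 ms
Processing delay = 4.7 ms
Total one-way latency = 31.904 ms


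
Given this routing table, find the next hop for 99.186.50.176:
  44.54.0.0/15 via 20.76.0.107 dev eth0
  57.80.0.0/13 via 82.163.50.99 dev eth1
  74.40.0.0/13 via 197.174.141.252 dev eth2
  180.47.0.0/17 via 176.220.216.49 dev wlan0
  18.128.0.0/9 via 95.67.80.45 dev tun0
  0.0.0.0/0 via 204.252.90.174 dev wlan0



Longest prefix match for 99.186.50.176:
  /15 44.54.0.0: no
  /13 57.80.0.0: no
  /13 74.40.0.0: no
  /17 180.47.0.0: no
  /9 18.128.0.0: no
  /0 0.0.0.0: MATCH
Selected: next-hop 204.252.90.174 via wlan0 (matched /0)


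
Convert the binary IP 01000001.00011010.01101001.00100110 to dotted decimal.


01000001 = 65
00011010 = 26
01101001 = 105
00100110 = 38
IP: 65.26.105.38


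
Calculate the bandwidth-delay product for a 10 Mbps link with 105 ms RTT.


BDP = bandwidth * RTT
= 10 Mbps * 105 ms
= 10 * 1e6 * 105 / 1000 bits
= 1050000 bits
= 131250 bytes
= 128.1738 KB
BDP = 1050000 bits (131250 bytes)


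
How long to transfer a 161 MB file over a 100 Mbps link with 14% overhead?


Effective throughput = 100 * (1 - 14/100) = 86 Mbps
File size in Mb = 161 * 8 = 1288 Mb
Time = 1288 / 86
Time = 14.9767 seconds


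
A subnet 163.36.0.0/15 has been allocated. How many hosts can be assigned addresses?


Host bits = 32 - 15 = 17
Total addresses = 2^17 = 131072
Usable = total - 2 (network and broadcast)
Usable hosts: 131070


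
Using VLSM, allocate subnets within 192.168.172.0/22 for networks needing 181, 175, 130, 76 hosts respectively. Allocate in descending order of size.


181 hosts -> /24 (254 usable): 192.168.172.0/24
175 hosts -> /24 (254 usable): 192.168.173.0/24
130 hosts -> /24 (254 usable): 192.168.174.0/24
76 hosts -> /25 (126 usable): 192.168.175.0/25
Allocation: 192.168.172.0/24 (181 hosts, 254 usable); 192.168.173.0/24 (175 hosts, 254 usable); 192.168.174.0/24 (130 hosts, 254 usable); 192.168.175.0/25 (76 hosts, 126 usable)


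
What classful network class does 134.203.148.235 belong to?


First octet: 134
Binary: 10000110
10xxxxxx -> Class B (128-191)
Class B, default mask 255.255.0.0 (/16)


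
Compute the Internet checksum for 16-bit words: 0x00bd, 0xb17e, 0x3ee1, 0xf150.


Sum all words (with carry folding):
+ 0x00bd = 0x00bd
+ 0xb17e = 0xb23b
+ 0x3ee1 = 0xf11c
+ 0xf150 = 0xe26d
One's complement: ~0xe26d
Checksum = 0x1d92


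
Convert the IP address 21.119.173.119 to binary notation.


21 = 00010101
119 = 01110111
173 = 10101101
119 = 01110111
Binary: 00010101.01110111.10101101.01110111


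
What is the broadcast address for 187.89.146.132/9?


Network: 187.0.0.0/9
Host bits = 23
Set all host bits to 1:
Broadcast: 187.127.255.255


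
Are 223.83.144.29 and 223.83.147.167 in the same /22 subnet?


Mask: 255.255.252.0
223.83.144.29 AND mask = 223.83.144.0
223.83.147.167 AND mask = 223.83.144.0
Yes, same subnet (223.83.144.0)


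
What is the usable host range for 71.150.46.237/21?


Network: 71.150.40.0
Broadcast: 71.150.47.255
First usable = network + 1
Last usable = broadcast - 1
Range: 71.150.40.1 to 71.150.47.254


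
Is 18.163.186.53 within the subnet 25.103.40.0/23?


Subnet network: 25.103.40.0
Test IP AND mask: 18.163.186.0
No, 18.163.186.53 is not in 25.103.40.0/23


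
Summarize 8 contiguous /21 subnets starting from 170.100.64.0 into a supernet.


Original prefix: /21
Number of subnets: 8 = 2^3
New prefix = 21 - 3 = 18
Supernet: 170.100.64.0/18


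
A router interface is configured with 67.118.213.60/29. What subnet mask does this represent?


/29 means 29 network bits, 3 host bits
Binary: 11111111111111111111111111111000
Mask: 255.255.255.248


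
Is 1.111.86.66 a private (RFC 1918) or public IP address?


RFC 1918 private ranges:
  10.0.0.0/8 (10.0.0.0 - 10.255.255.255)
  172.16.0.0/12 (172.16.0.0 - 172.31.255.255)
  192.168.0.0/16 (192.168.0.0 - 192.168.255.255)
Public (not in any RFC 1918 range)


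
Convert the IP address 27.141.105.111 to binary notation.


27 = 00011011
141 = 10001101
105 = 01101001
111 = 01101111
Binary: 00011011.10001101.01101001.01101111


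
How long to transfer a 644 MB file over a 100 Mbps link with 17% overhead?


Effective throughput = 100 * (1 - 17/100) = 83 Mbps
File size in Mb = 644 * 8 = 5152 Mb
Time = 5152 / 83
Time = 62.0723 seconds


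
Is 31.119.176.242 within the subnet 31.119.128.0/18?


Subnet network: 31.119.128.0
Test IP AND mask: 31.119.128.0
Yes, 31.119.176.242 is in 31.119.128.0/18


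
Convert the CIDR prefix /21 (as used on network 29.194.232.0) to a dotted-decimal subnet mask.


/21 means 21 network bits, 11 host bits
Binary: 11111111111111111111100000000000
Mask: 255.255.248.0


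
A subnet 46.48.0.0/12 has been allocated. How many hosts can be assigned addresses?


Host bits = 32 - 12 = 20
Total addresses = 2^20 = 1048576
Usable = total - 2 (network and broadcast)
Usable hosts: 1048574


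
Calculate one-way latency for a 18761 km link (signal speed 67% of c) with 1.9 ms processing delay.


Speed = 0.67 * 3e5 km/s = 201000 km/s
Propagation delay = 18761 / 201000 = 0.0933 s = 93.3383 ms
Processing delay = 1.9 ms
Total one-way latency = 95.2383 ms


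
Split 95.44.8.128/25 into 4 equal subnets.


New prefix = 25 + 2 = 27
Each subnet has 32 addresses
  95.44.8.128/27
  95.44.8.160/27
  95.44.8.192/27
  95.44.8.224/27
Subnets: 95.44.8.128/27, 95.44.8.160/27, 95.44.8.192/27, 95.44.8.224/27


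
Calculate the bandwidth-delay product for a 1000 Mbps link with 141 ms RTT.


BDP = bandwidth * RTT
= 1000 Mbps * 141 ms
= 1000 * 1e6 * 141 / 1000 bits
= 141000000 bits
= 17625000 bytes
= 17211.9141 KB
BDP = 141000000 bits (17625000 bytes)


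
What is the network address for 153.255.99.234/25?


IP:   10011001.11111111.01100011.11101010
Mask: 11111111.11111111.11111111.10000000
AND operation:
Net:  10011001.11111111.01100011.10000000
Network: 153.255.99.128/25


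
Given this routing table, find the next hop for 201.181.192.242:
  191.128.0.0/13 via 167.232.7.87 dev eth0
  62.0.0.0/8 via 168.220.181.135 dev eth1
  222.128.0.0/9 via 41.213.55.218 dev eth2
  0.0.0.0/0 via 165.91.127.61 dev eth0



Longest prefix match for 201.181.192.242:
  /13 191.128.0.0: no
  /8 62.0.0.0: no
  /9 222.128.0.0: no
  /0 0.0.0.0: MATCH
Selected: next-hop 165.91.127.61 via eth0 (matched /0)


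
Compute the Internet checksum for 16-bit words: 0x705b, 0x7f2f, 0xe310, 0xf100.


Sum all words (with carry folding):
+ 0x705b = 0x705b
+ 0x7f2f = 0xef8a
+ 0xe310 = 0xd29b
+ 0xf100 = 0xc39c
One's complement: ~0xc39c
Checksum = 0x3c63


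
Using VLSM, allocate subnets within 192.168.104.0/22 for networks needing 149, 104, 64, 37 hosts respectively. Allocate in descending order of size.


149 hosts -> /24 (254 usable): 192.168.104.0/24
104 hosts -> /25 (126 usable): 192.168.105.0/25
64 hosts -> /25 (126 usable): 192.168.105.128/25
37 hosts -> /26 (62 usable): 192.168.106.0/26
Allocation: 192.168.104.0/24 (149 hosts, 254 usable); 192.168.105.0/25 (104 hosts, 126 usable); 192.168.105.128/25 (64 hosts, 126 usable); 192.168.106.0/26 (37 hosts, 62 usable)


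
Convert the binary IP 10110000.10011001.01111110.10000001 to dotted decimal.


10110000 = 176
10011001 = 153
01111110 = 126
10000001 = 129
IP: 176.153.126.129


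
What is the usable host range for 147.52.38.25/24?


Network: 147.52.38.0
Broadcast: 147.52.38.255
First usable = network + 1
Last usable = broadcast - 1
Range: 147.52.38.1 to 147.52.38.254


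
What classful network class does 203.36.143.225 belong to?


First octet: 203
Binary: 11001011
110xxxxx -> Class C (192-223)
Class C, default mask 255.255.255.0 (/24)


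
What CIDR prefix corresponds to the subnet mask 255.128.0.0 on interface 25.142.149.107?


Binary: 11111111.10000000.00000000.00000000
Count leading 1s
Prefix: /9


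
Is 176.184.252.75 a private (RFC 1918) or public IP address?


RFC 1918 private ranges:
  10.0.0.0/8 (10.0.0.0 - 10.255.255.255)
  172.16.0.0/12 (172.16.0.0 - 172.31.255.255)
  192.168.0.0/16 (192.168.0.0 - 192.168.255.255)
Public (not in any RFC 1918 range)


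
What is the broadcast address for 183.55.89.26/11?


Network: 183.32.0.0/11
Host bits = 21
Set all host bits to 1:
Broadcast: 183.63.255.255


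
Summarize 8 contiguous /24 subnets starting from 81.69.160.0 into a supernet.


Original prefix: /24
Number of subnets: 8 = 2^3
New prefix = 24 - 3 = 21
Supernet: 81.69.160.0/21


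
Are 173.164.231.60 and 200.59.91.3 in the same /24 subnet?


Mask: 255.255.255.0
173.164.231.60 AND mask = 173.164.231.0
200.59.91.3 AND mask = 200.59.91.0
No, different subnets (173.164.231.0 vs 200.59.91.0)


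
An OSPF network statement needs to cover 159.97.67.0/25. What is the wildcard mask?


Subnet mask: 255.255.255.128
Wildcard = 255.255.255.255 - subnet mask
255 - 255 = 0
255 - 255 = 0
255 - 255 = 0
255 - 128 = 127
Wildcard: 0.0.0.127


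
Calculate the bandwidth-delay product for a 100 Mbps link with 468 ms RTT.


BDP = bandwidth * RTT
= 100 Mbps * 468 ms
= 100 * 1e6 * 468 / 1000 bits
= 46800000 bits
= 5850000 bytes
= 5712.8906 KB
BDP = 46800000 bits (5850000 bytes)


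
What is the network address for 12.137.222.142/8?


IP:   00001100.10001001.11011110.10001110
Mask: 11111111.00000000.00000000.00000000
AND operation:
Net:  00001100.00000000.00000000.00000000
Network: 12.0.0.0/8


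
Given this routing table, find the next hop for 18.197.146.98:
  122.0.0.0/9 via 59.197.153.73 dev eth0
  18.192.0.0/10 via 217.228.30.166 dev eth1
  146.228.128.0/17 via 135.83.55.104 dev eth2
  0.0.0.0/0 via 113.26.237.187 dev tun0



Longest prefix match for 18.197.146.98:
  /9 122.0.0.0: no
  /10 18.192.0.0: MATCH
  /17 146.228.128.0: no
  /0 0.0.0.0: MATCH
Selected: next-hop 217.228.30.166 via eth1 (matched /10)


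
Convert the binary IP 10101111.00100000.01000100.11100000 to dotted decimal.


10101111 = 175
00100000 = 32
01000100 = 68
11100000 = 224
IP: 175.32.68.224


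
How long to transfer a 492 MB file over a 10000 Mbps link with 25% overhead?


Effective throughput = 10000 * (1 - 25/100) = 7500 Mbps
File size in Mb = 492 * 8 = 3936 Mb
Time = 3936 / 7500
Time = 0.5248 seconds


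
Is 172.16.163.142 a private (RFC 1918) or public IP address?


RFC 1918 private ranges:
  10.0.0.0/8 (10.0.0.0 - 10.255.255.255)
  172.16.0.0/12 (172.16.0.0 - 172.31.255.255)
  192.168.0.0/16 (192.168.0.0 - 192.168.255.255)
Private (in 172.16.0.0/12)


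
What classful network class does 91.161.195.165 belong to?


First octet: 91
Binary: 01011011
0xxxxxxx -> Class A (1-126)
Class A, default mask 255.0.0.0 (/8)


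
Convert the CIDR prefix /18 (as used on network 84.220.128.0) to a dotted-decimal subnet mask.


/18 means 18 network bits, 14 host bits
Binary: 11111111111111111100000000000000
Mask: 255.255.192.0


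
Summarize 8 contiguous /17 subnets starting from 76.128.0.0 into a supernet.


Original prefix: /17
Number of subnets: 8 = 2^3
New prefix = 17 - 3 = 14
Supernet: 76.128.0.0/14


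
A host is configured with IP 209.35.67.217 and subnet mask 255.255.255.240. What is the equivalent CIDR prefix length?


Binary: 11111111.11111111.11111111.11110000
Count leading 1s
Prefix: /28


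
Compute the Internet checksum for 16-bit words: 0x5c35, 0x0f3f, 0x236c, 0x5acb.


Sum all words (with carry folding):
+ 0x5c35 = 0x5c35
+ 0x0f3f = 0x6b74
+ 0x236c = 0x8ee0
+ 0x5acb = 0xe9ab
One's complement: ~0xe9ab
Checksum = 0x1654


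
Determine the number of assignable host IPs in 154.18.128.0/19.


Host bits = 32 - 19 = 13
Total addresses = 2^13 = 8192
Usable = total - 2 (network and broadcast)
Usable hosts: 8190


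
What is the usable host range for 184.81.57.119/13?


Network: 184.80.0.0
Broadcast: 184.87.255.255
First usable = network + 1
Last usable = broadcast - 1
Range: 184.80.0.1 to 184.87.255.254


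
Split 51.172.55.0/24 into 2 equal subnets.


New prefix = 24 + 1 = 25
Each subnet has 128 addresses
  51.172.55.0/25
  51.172.55.128/25
Subnets: 51.172.55.0/25, 51.172.55.128/25


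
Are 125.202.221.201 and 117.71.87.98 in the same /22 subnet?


Mask: 255.255.252.0
125.202.221.201 AND mask = 125.202.220.0
117.71.87.98 AND mask = 117.71.84.0
No, different subnets (125.202.220.0 vs 117.71.84.0)


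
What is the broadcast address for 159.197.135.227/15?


Network: 159.196.0.0/15
Host bits = 17
Set all host bits to 1:
Broadcast: 159.197.255.255


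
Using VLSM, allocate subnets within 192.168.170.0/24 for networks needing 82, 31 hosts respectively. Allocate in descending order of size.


82 hosts -> /25 (126 usable): 192.168.170.0/25
31 hosts -> /26 (62 usable): 192.168.170.128/26
Allocation: 192.168.170.0/25 (82 hosts, 126 usable); 192.168.170.128/26 (31 hosts, 62 usable)


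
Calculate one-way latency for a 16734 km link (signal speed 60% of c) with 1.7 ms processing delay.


Speed = 0.6 * 3e5 km/s = 180000 km/s
Propagation delay = 16734 / 180000 = 0.093 s = 92.9667 ms
Processing delay = 1.7 ms
Total one-way latency = 94.6667 ms


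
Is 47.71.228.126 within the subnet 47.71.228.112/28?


Subnet network: 47.71.228.112
Test IP AND mask: 47.71.228.112
Yes, 47.71.228.126 is in 47.71.228.112/28


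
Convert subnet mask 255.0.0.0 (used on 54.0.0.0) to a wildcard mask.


Subnet mask: 255.0.0.0
Wildcard = 255.255.255.255 - subnet mask
255 - 255 = 0
255 - 0 = 255
255 - 0 = 255
255 - 0 = 255
Wildcard: 0.255.255.255


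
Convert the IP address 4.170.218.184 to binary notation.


4 = 00000100
170 = 10101010
218 = 11011010
184 = 10111000
Binary: 00000100.10101010.11011010.10111000


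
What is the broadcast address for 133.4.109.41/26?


Network: 133.4.109.0/26
Host bits = 6
Set all host bits to 1:
Broadcast: 133.4.109.63


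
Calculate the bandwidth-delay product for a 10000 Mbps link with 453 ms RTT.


BDP = bandwidth * RTT
= 10000 Mbps * 453 ms
= 10000 * 1e6 * 453 / 1000 bits
= 4530000000 bits
= 566250000 bytes
= 552978.5156 KB
BDP = 4530000000 bits (566250000 bytes)


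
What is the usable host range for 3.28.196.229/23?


Network: 3.28.196.0
Broadcast: 3.28.197.255
First usable = network + 1
Last usable = broadcast - 1
Range: 3.28.196.1 to 3.28.197.254


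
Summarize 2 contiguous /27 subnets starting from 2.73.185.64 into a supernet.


Original prefix: /27
Number of subnets: 2 = 2^1
New prefix = 27 - 1 = 26
Supernet: 2.73.185.64/26


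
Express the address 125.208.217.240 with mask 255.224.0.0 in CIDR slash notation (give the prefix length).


Binary: 11111111.11100000.00000000.00000000
Count leading 1s
Prefix: /11


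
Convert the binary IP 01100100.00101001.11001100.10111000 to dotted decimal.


01100100 = 100
00101001 = 41
11001100 = 204
10111000 = 184
IP: 100.41.204.184


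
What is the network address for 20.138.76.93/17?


IP:   00010100.10001010.01001100.01011101
Mask: 11111111.11111111.10000000.00000000
AND operation:
Net:  00010100.10001010.00000000.00000000
Network: 20.138.0.0/17


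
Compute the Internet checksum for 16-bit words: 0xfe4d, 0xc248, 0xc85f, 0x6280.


Sum all words (with carry folding):
+ 0xfe4d = 0xfe4d
+ 0xc248 = 0xc096
+ 0xc85f = 0x88f6
+ 0x6280 = 0xeb76
One's complement: ~0xeb76
Checksum = 0x1489


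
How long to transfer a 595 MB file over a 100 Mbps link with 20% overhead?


Effective throughput = 100 * (1 - 20/100) = 80 Mbps
File size in Mb = 595 * 8 = 4760 Mb
Time = 4760 / 80
Time = 59.5 seconds


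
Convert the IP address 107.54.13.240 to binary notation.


107 = 01101011
54 = 00110110
13 = 00001101
240 = 11110000
Binary: 01101011.00110110.00001101.11110000


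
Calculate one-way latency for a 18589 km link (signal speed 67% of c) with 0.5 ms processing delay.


Speed = 0.67 * 3e5 km/s = 201000 km/s
Propagation delay = 18589 / 201000 = 0.0925 s = 92.4826 ms
Processing delay = 0.5 ms
Total one-way latency = 92.9826 ms


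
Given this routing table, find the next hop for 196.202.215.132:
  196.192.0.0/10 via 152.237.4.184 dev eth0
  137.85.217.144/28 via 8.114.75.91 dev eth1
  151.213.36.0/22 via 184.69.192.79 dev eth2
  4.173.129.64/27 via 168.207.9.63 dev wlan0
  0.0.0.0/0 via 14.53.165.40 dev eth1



Longest prefix match for 196.202.215.132:
  /10 196.192.0.0: MATCH
  /28 137.85.217.144: no
  /22 151.213.36.0: no
  /27 4.173.129.64: no
  /0 0.0.0.0: MATCH
Selected: next-hop 152.237.4.184 via eth0 (matched /10)


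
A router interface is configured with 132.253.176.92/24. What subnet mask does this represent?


/24 means 24 network bits, 8 host bits
Binary: 11111111111111111111111100000000
Mask: 255.255.255.0


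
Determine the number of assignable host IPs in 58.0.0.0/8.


Host bits = 32 - 8 = 24
Total addresses = 2^24 = 16777216
Usable = total - 2 (network and broadcast)
Usable hosts: 16777214


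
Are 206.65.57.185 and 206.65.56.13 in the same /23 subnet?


Mask: 255.255.254.0
206.65.57.185 AND mask = 206.65.56.0
206.65.56.13 AND mask = 206.65.56.0
Yes, same subnet (206.65.56.0)


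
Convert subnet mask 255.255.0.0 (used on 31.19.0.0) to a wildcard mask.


Subnet mask: 255.255.0.0
Wildcard = 255.255.255.255 - subnet mask
255 - 255 = 0
255 - 255 = 0
255 - 0 = 255
255 - 0 = 255
Wildcard: 0.0.255.255


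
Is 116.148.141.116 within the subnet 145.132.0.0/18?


Subnet network: 145.132.0.0
Test IP AND mask: 116.148.128.0
No, 116.148.141.116 is not in 145.132.0.0/18


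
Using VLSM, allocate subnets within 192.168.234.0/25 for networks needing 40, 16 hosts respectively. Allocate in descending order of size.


40 hosts -> /26 (62 usable): 192.168.234.0/26
16 hosts -> /27 (30 usable): 192.168.234.64/27
Allocation: 192.168.234.0/26 (40 hosts, 62 usable); 192.168.234.64/27 (16 hosts, 30 usable)


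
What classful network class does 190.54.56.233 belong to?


First octet: 190
Binary: 10111110
10xxxxxx -> Class B (128-191)
Class B, default mask 255.255.0.0 (/16)


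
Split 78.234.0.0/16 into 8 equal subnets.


New prefix = 16 + 3 = 19
Each subnet has 8192 addresses
  78.234.0.0/19
  78.234.32.0/19
  78.234.64.0/19
  78.234.96.0/19
  78.234.128.0/19
  78.234.160.0/19
  78.234.192.0/19
  78.234.224.0/19
Subnets: 78.234.0.0/19, 78.234.32.0/19, 78.234.64.0/19, 78.234.96.0/19, 78.234.128.0/19, 78.234.160.0/19, 78.234.192.0/19, 78.234.224.0/19


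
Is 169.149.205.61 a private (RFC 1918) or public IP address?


RFC 1918 private ranges:
  10.0.0.0/8 (10.0.0.0 - 10.255.255.255)
  172.16.0.0/12 (172.16.0.0 - 172.31.255.255)
  192.168.0.0/16 (192.168.0.0 - 192.168.255.255)
Public (not in any RFC 1918 range)


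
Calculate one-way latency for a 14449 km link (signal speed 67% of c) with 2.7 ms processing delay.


Speed = 0.67 * 3e5 km/s = 201000 km/s
Propagation delay = 14449 / 201000 = 0.0719 s = 71.8856 ms
Processing delay = 2.7 ms
Total one-way latency = 74.5856 ms


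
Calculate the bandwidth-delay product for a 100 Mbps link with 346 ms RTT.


BDP = bandwidth * RTT
= 100 Mbps * 346 ms
= 100 * 1e6 * 346 / 1000 bits
= 34600000 bits
= 4325000 bytes
= 4223.6328 KB
BDP = 34600000 bits (4325000 bytes)


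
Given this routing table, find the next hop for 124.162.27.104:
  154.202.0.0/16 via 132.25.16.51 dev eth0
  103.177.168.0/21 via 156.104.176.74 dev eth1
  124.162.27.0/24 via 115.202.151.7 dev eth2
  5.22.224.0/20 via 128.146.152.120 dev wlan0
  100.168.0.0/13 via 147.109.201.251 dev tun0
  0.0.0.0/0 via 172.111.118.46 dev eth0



Longest prefix match for 124.162.27.104:
  /16 154.202.0.0: no
  /21 103.177.168.0: no
  /24 124.162.27.0: MATCH
  /20 5.22.224.0: no
  /13 100.168.0.0: no
  /0 0.0.0.0: MATCH
Selected: next-hop 115.202.151.7 via eth2 (matched /24)


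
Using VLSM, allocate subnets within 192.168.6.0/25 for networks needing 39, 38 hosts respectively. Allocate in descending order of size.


39 hosts -> /26 (62 usable): 192.168.6.0/26
38 hosts -> /26 (62 usable): 192.168.6.64/26
Allocation: 192.168.6.0/26 (39 hosts, 62 usable); 192.168.6.64/26 (38 hosts, 62 usable)


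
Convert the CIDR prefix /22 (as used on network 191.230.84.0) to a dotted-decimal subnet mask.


/22 means 22 network bits, 10 host bits
Binary: 11111111111111111111110000000000
Mask: 255.255.252.0


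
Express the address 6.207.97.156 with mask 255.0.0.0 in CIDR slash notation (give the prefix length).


Binary: 11111111.00000000.00000000.00000000
Count leading 1s
Prefix: /8


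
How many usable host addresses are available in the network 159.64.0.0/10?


Host bits = 32 - 10 = 22
Total addresses = 2^22 = 4194304
Usable = total - 2 (network and broadcast)
Usable hosts: 4194302


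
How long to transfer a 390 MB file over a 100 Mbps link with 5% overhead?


Effective throughput = 100 * (1 - 5/100) = 95 Mbps
File size in Mb = 390 * 8 = 3120 Mb
Time = 3120 / 95
Time = 32.8421 seconds


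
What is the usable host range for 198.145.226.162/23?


Network: 198.145.226.0
Broadcast: 198.145.227.255
First usable = network + 1
Last usable = broadcast - 1
Range: 198.145.226.1 to 198.145.227.254


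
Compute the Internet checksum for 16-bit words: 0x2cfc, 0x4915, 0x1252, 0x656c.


Sum all words (with carry folding):
+ 0x2cfc = 0x2cfc
+ 0x4915 = 0x7611
+ 0x1252 = 0x8863
+ 0x656c = 0xedcf
One's complement: ~0xedcf
Checksum = 0x1230


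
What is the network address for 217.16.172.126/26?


IP:   11011001.00010000.10101100.01111110
Mask: 11111111.11111111.11111111.11000000
AND operation:
Net:  11011001.00010000.10101100.01000000
Network: 217.16.172.64/26


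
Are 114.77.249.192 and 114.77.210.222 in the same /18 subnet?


Mask: 255.255.192.0
114.77.249.192 AND mask = 114.77.192.0
114.77.210.222 AND mask = 114.77.192.0
Yes, same subnet (114.77.192.0)


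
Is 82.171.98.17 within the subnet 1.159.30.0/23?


Subnet network: 1.159.30.0
Test IP AND mask: 82.171.98.0
No, 82.171.98.17 is not in 1.159.30.0/23


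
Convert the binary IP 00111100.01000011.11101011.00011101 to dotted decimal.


00111100 = 60
01000011 = 67
11101011 = 235
00011101 = 29
IP: 60.67.235.29


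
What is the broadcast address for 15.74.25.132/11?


Network: 15.64.0.0/11
Host bits = 21
Set all host bits to 1:
Broadcast: 15.95.255.255


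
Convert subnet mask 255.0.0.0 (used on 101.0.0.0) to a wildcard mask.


Subnet mask: 255.0.0.0
Wildcard = 255.255.255.255 - subnet mask
255 - 255 = 0
255 - 0 = 255
255 - 0 = 255
255 - 0 = 255
Wildcard: 0.255.255.255


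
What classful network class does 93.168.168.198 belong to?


First octet: 93
Binary: 01011101
0xxxxxxx -> Class A (1-126)
Class A, default mask 255.0.0.0 (/8)


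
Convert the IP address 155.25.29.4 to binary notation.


155 = 10011011
25 = 00011001
29 = 00011101
4 = 00000100
Binary: 10011011.00011001.00011101.00000100


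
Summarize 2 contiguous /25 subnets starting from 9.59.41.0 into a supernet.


Original prefix: /25
Number of subnets: 2 = 2^1
New prefix = 25 - 1 = 24
Supernet: 9.59.41.0/24


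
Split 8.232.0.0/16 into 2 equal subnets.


New prefix = 16 + 1 = 17
Each subnet has 32768 addresses
  8.232.0.0/17
  8.232.128.0/17
Subnets: 8.232.0.0/17, 8.232.128.0/17


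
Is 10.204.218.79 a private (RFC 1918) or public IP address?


RFC 1918 private ranges:
  10.0.0.0/8 (10.0.0.0 - 10.255.255.255)
  172.16.0.0/12 (172.16.0.0 - 172.31.255.255)
  192.168.0.0/16 (192.168.0.0 - 192.168.255.255)
Private (in 10.0.0.0/8)


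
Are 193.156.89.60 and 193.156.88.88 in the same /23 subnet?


Mask: 255.255.254.0
193.156.89.60 AND mask = 193.156.88.0
193.156.88.88 AND mask = 193.156.88.0
Yes, same subnet (193.156.88.0)


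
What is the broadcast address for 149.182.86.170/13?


Network: 149.176.0.0/13
Host bits = 19
Set all host bits to 1:
Broadcast: 149.183.255.255


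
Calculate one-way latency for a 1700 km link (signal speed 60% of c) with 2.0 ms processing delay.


Speed = 0.6 * 3e5 km/s = 180000 km/s
Propagation delay = 1700 / 180000 = 0.0094 s = 9.4444 ms
Processing delay = 2.0 ms
Total one-way latency = 11.4444 ms


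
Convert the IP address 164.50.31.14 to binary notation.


164 = 10100100
50 = 00110010
31 = 00011111
14 = 00001110
Binary: 10100100.00110010.00011111.00001110


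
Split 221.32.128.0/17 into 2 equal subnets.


New prefix = 17 + 1 = 18
Each subnet has 16384 addresses
  221.32.128.0/18
  221.32.192.0/18
Subnets: 221.32.128.0/18, 221.32.192.0/18


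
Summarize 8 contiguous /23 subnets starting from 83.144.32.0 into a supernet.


Original prefix: /23
Number of subnets: 8 = 2^3
New prefix = 23 - 3 = 20
Supernet: 83.144.32.0/20


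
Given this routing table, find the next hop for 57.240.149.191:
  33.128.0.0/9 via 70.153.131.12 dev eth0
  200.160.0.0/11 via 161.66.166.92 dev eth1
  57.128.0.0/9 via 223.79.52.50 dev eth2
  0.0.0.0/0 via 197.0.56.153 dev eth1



Longest prefix match for 57.240.149.191:
  /9 33.128.0.0: no
  /11 200.160.0.0: no
  /9 57.128.0.0: MATCH
  /0 0.0.0.0: MATCH
Selected: next-hop 223.79.52.50 via eth2 (matched /9)


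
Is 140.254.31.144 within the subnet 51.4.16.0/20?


Subnet network: 51.4.16.0
Test IP AND mask: 140.254.16.0
No, 140.254.31.144 is not in 51.4.16.0/20


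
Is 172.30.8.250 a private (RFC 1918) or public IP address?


RFC 1918 private ranges:
  10.0.0.0/8 (10.0.0.0 - 10.255.255.255)
  172.16.0.0/12 (172.16.0.0 - 172.31.255.255)
  192.168.0.0/16 (192.168.0.0 - 192.168.255.255)
Private (in 172.16.0.0/12)


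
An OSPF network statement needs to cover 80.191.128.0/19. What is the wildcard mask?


Subnet mask: 255.255.224.0
Wildcard = 255.255.255.255 - subnet mask
255 - 255 = 0
255 - 255 = 0
255 - 224 = 31
255 - 0 = 255
Wildcard: 0.0.31.255


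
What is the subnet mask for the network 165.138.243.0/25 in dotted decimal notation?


/25 means 25 network bits, 7 host bits
Binary: 11111111111111111111111110000000
Mask: 255.255.255.128


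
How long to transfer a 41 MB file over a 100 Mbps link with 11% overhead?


Effective throughput = 100 * (1 - 11/100) = 89 Mbps
File size in Mb = 41 * 8 = 328 Mb
Time = 328 / 89
Time = 3.6854 seconds


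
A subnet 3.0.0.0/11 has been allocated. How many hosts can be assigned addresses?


Host bits = 32 - 11 = 21
Total addresses = 2^21 = 2097152
Usable = total - 2 (network and broadcast)
Usable hosts: 2097150


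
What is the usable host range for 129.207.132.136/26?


Network: 129.207.132.128
Broadcast: 129.207.132.191
First usable = network + 1
Last usable = broadcast - 1
Range: 129.207.132.129 to 129.207.132.190


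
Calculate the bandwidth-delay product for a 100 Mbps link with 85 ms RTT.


BDP = bandwidth * RTT
= 100 Mbps * 85 ms
= 100 * 1e6 * 85 / 1000 bits
= 8500000 bits
= 1062500 bytes
= 1037.5977 KB
BDP = 8500000 bits (1062500 bytes)


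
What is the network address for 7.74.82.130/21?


IP:   00000111.01001010.01010010.10000010
Mask: 11111111.11111111.11111000.00000000
AND operation:
Net:  00000111.01001010.01010000.00000000
Network: 7.74.80.0/21


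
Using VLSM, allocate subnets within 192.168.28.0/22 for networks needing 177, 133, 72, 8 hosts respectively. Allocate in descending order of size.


177 hosts -> /24 (254 usable): 192.168.28.0/24
133 hosts -> /24 (254 usable): 192.168.29.0/24
72 hosts -> /25 (126 usable): 192.168.30.0/25
8 hosts -> /28 (14 usable): 192.168.30.128/28
Allocation: 192.168.28.0/24 (177 hosts, 254 usable); 192.168.29.0/24 (133 hosts, 254 usable); 192.168.30.0/25 (72 hosts, 126 usable); 192.168.30.128/28 (8 hosts, 14 usable)


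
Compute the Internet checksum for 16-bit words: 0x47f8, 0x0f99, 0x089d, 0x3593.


Sum all words (with carry folding):
+ 0x47f8 = 0x47f8
+ 0x0f99 = 0x5791
+ 0x089d = 0x602e
+ 0x3593 = 0x95c1
One's complement: ~0x95c1
Checksum = 0x6a3e


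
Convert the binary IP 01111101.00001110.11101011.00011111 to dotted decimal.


01111101 = 125
00001110 = 14
11101011 = 235
00011111 = 31
IP: 125.14.235.31


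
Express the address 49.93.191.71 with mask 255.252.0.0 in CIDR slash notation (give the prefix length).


Binary: 11111111.11111100.00000000.00000000
Count leading 1s
Prefix: /14


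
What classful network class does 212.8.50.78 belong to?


First octet: 212
Binary: 11010100
110xxxxx -> Class C (192-223)
Class C, default mask 255.255.255.0 (/24)


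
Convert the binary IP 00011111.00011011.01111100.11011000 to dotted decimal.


00011111 = 31
00011011 = 27
01111100 = 124
11011000 = 216
IP: 31.27.124.216


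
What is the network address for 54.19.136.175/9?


IP:   00110110.00010011.10001000.10101111
Mask: 11111111.10000000.00000000.00000000
AND operation:
Net:  00110110.00000000.00000000.00000000
Network: 54.0.0.0/9


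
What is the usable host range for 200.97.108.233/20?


Network: 200.97.96.0
Broadcast: 200.97.111.255
First usable = network + 1
Last usable = broadcast - 1
Range: 200.97.96.1 to 200.97.111.254


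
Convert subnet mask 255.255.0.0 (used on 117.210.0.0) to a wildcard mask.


Subnet mask: 255.255.0.0
Wildcard = 255.255.255.255 - subnet mask
255 - 255 = 0
255 - 255 = 0
255 - 0 = 255
255 - 0 = 255
Wildcard: 0.0.255.255


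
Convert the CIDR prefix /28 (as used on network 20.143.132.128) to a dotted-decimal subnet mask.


/28 means 28 network bits, 4 host bits
Binary: 11111111111111111111111111110000
Mask: 255.255.255.240


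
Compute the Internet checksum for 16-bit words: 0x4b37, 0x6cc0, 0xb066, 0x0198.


Sum all words (with carry folding):
+ 0x4b37 = 0x4b37
+ 0x6cc0 = 0xb7f7
+ 0xb066 = 0x685e
+ 0x0198 = 0x69f6
One's complement: ~0x69f6
Checksum = 0x9609


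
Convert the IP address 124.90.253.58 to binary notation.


124 = 01111100
90 = 01011010
253 = 11111101
58 = 00111010
Binary: 01111100.01011010.11111101.00111010


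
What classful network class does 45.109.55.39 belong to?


First octet: 45
Binary: 00101101
0xxxxxxx -> Class A (1-126)
Class A, default mask 255.0.0.0 (/8)


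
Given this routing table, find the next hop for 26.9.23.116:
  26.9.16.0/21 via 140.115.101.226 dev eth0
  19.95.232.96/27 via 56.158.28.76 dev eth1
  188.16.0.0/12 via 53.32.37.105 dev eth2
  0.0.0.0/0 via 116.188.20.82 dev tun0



Longest prefix match for 26.9.23.116:
  /21 26.9.16.0: MATCH
  /27 19.95.232.96: no
  /12 188.16.0.0: no
  /0 0.0.0.0: MATCH
Selected: next-hop 140.115.101.226 via eth0 (matched /21)


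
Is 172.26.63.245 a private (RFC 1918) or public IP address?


RFC 1918 private ranges:
  10.0.0.0/8 (10.0.0.0 - 10.255.255.255)
  172.16.0.0/12 (172.16.0.0 - 172.31.255.255)
  192.168.0.0/16 (192.168.0.0 - 192.168.255.255)
Private (in 172.16.0.0/12)


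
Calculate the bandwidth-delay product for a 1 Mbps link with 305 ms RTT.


BDP = bandwidth * RTT
= 1 Mbps * 305 ms
= 1 * 1e6 * 305 / 1000 bits
= 305000 bits
= 38125 bytes
= 37.2314 KB
BDP = 305000 bits (38125 bytes)


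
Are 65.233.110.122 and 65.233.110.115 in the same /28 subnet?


Mask: 255.255.255.240
65.233.110.122 AND mask = 65.233.110.112
65.233.110.115 AND mask = 65.233.110.112
Yes, same subnet (65.233.110.112)


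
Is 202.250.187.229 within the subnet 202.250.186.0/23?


Subnet network: 202.250.186.0
Test IP AND mask: 202.250.186.0
Yes, 202.250.187.229 is in 202.250.186.0/23


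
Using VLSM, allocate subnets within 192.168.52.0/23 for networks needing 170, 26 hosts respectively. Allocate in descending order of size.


170 hosts -> /24 (254 usable): 192.168.52.0/24
26 hosts -> /27 (30 usable): 192.168.53.0/27
Allocation: 192.168.52.0/24 (170 hosts, 254 usable); 192.168.53.0/27 (26 hosts, 30 usable)


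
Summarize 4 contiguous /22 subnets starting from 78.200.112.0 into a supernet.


Original prefix: /22
Number of subnets: 4 = 2^2
New prefix = 22 - 2 = 20
Supernet: 78.200.112.0/20


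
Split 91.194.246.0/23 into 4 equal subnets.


New prefix = 23 + 2 = 25
Each subnet has 128 addresses
  91.194.246.0/25
  91.194.246.128/25
  91.194.247.0/25
  91.194.247.128/25
Subnets: 91.194.246.0/25, 91.194.246.128/25, 91.194.247.0/25, 91.194.247.128/25


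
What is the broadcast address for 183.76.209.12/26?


Network: 183.76.209.0/26
Host bits = 6
Set all host bits to 1:
Broadcast: 183.76.209.63


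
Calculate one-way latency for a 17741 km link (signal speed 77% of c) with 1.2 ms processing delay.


Speed = 0.77 * 3e5 km/s = 231000 km/s
Propagation delay = 17741 / 231000 = 0.0768 s = 76.8009 ms
Processing delay = 1.2 ms
Total one-way latency = 78.0009 ms


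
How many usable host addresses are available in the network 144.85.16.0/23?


Host bits = 32 - 23 = 9
Total addresses = 2^9 = 512
Usable = total - 2 (network and broadcast)
Usable hosts: 510


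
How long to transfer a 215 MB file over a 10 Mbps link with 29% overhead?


Effective throughput = 10 * (1 - 29/100) = 7.1 Mbps
File size in Mb = 215 * 8 = 1720 Mb
Time = 1720 / 7.1
Time = 242.2535 seconds


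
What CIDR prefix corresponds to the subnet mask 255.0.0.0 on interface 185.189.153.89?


Binary: 11111111.00000000.00000000.00000000
Count leading 1s
Prefix: /8


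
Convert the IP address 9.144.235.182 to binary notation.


9 = 00001001
144 = 10010000
235 = 11101011
182 = 10110110
Binary: 00001001.10010000.11101011.10110110


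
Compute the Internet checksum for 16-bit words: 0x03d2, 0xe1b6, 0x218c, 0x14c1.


Sum all words (with carry folding):
+ 0x03d2 = 0x03d2
+ 0xe1b6 = 0xe588
+ 0x218c = 0x0715
+ 0x14c1 = 0x1bd6
One's complement: ~0x1bd6
Checksum = 0xe429


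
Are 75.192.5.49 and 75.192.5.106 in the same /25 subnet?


Mask: 255.255.255.128
75.192.5.49 AND mask = 75.192.5.0
75.192.5.106 AND mask = 75.192.5.0
Yes, same subnet (75.192.5.0)


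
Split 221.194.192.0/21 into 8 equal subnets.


New prefix = 21 + 3 = 24
Each subnet has 256 addresses
  221.194.192.0/24
  221.194.193.0/24
  221.194.194.0/24
  221.194.195.0/24
  221.194.196.0/24
  221.194.197.0/24
  221.194.198.0/24
  221.194.199.0/24
Subnets: 221.194.192.0/24, 221.194.193.0/24, 221.194.194.0/24, 221.194.195.0/24, 221.194.196.0/24, 221.194.197.0/24, 221.194.198.0/24, 221.194.199.0/24
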